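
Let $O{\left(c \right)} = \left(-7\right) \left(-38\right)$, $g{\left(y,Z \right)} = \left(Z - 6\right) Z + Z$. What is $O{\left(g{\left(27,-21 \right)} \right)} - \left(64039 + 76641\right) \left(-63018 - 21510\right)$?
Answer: $11891399306$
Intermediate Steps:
$g{\left(y,Z \right)} = Z + Z \left(-6 + Z\right)$ ($g{\left(y,Z \right)} = \left(-6 + Z\right) Z + Z = Z \left(-6 + Z\right) + Z = Z + Z \left(-6 + Z\right)$)
$O{\left(c \right)} = 266$
$O{\left(g{\left(27,-21 \right)} \right)} - \left(64039 + 76641\right) \left(-63018 - 21510\right) = 266 - \left(64039 + 76641\right) \left(-63018 - 21510\right) = 266 - 140680 \left(-84528\right) = 266 - -11891399040 = 266 + 11891399040 = 11891399306$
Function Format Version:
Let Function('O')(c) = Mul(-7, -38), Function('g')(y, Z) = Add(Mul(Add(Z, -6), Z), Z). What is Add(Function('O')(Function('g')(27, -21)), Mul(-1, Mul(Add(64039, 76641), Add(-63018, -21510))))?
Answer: 11891399306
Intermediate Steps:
Function('g')(y, Z) = Add(Z, Mul(Z, Add(-6, Z))) (Function('g')(y, Z) = Add(Mul(Add(-6, Z), Z), Z) = Add(Mul(Z, Add(-6, Z)), Z) = Add(Z, Mul(Z, Add(-6, Z))))
Function('O')(c) = 266
Add(Function('O')(Function('g')(27, -21)), Mul(-1, Mul(Add(64039, 76641), Add(-63018, -21510)))) = Add(266, Mul(-1, Mul(Add(64039, 76641), Add(-63018, -21510)))) = Add(266, Mul(-1, Mul(140680, -84528))) = Add(266, Mul(-1, -11891399040)) = Add(266, 11891399040) = 11891399306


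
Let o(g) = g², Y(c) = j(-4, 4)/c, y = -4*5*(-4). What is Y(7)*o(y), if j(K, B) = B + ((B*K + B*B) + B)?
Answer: 51200/7 ≈ 7314.3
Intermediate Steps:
y = 80 (y = -20*(-4) = 80)
j(K, B) = B² + 2*B + B*K (j(K, B) = B + ((B*K + B²) + B) = B + ((B² + B*K) + B) = B + (B + B² + B*K) = B² + 2*B + B*K)
Y(c) = 8/c (Y(c) = (4*(2 + 4 - 4))/c = (4*2)/c = 8/c)
Y(7)*o(y) = (8/7)*80² = (8*(⅐))*6400 = (8/7)*6400 = 51200/7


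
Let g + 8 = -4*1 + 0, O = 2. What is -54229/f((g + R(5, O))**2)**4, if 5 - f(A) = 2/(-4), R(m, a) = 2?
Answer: -867664/14641 ≈ -59.263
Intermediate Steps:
g = -12 (g = -8 + (-4*1 + 0) = -8 + (-4 + 0) = -8 - 4 = -12)
f(A) = 11/2 (f(A) = 5 - 2/(-4) = 5 - 2*(-1)/4 = 5 - 1*(-1/2) = 5 + 1/2 = 11/2)
-54229/f((g + R(5, O))**2)**4 = -54229/((11/2)**4) = -54229/14641/16 = -54229*16/14641 = -867664/14641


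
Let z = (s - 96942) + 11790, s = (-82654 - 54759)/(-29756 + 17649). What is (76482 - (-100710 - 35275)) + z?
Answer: 1541540118/12107 ≈ 1.2733e+5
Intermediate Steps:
s = 137413/12107 (s = -137413/(-12107) = -137413*(-1/12107) = 137413/12107 ≈ 11.350)
z = -1030797851/12107 (z = (137413/12107 - 96942) + 11790 = -1173539381/12107 + 11790 = -1030797851/12107 ≈ -85141.)
(76482 - (-100710 - 35275)) + z = (76482 - (-100710 - 35275)) - 1030797851/12107 = (76482 - 1*(-135985)) - 1030797851/12107 = (76482 + 135985) - 1030797851/12107 = 212467 - 1030797851/12107 = 1541540118/12107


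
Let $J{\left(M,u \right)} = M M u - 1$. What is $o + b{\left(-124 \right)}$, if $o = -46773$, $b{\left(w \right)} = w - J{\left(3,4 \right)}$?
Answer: $-46932$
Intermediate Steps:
$J{\left(M,u \right)} = -1 + u M^{2}$ ($J{\left(M,u \right)} = M^{2} u - 1 = u M^{2} - 1 = -1 + u M^{2}$)
$b{\left(w \right)} = -35 + w$ ($b{\left(w \right)} = w - \left(-1 + 4 \cdot 3^{2}\right) = w - \left(-1 + 4 \cdot 9\right) = w - \left(-1 + 36\right) = w - 35 = -35 + w$)
$o + b{\left(-124 \right)} = -46773 - 159 = -46932$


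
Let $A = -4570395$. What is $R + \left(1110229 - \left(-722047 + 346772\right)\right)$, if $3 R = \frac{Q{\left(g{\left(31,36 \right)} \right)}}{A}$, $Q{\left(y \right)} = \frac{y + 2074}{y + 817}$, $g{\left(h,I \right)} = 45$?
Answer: $\frac{17557233379848761}{11819041470} \approx 1.4855 \cdot 10^{6}$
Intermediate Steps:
$Q{\left(y \right)} = \frac{2074 + y}{817 + y}$
$R = - \frac{2119}{11819041470}$ ($R = \frac{\frac{2074 + 45}{817 + 45} \frac{1}{-4570395}}{3} = \frac{\frac{1}{862} \cdot 2119 \left(- \frac{1}{4570395}\right)}{3} = \frac{\frac{2119}{862} \left(- \frac{1}{4570395}\right)}{3} = \frac{1}{3} \left(- \frac{2119}{3939680490}\right) = - \frac{2119}{11819041470} \approx -1.7929 \cdot 10^{-7}$)
$R + \left(1110229 - \left(-722047 + 346772\right)\right) = - \frac{2119}{11819041470} + \left(1110229 - \left(-722047 + 346772\right)\right) = - \frac{2119}{11819041470} + \left(1110229 - -375275\right) = - \frac{2119}{11819041470} + \left(1110229 + 375275\right) = - \frac{2119}{11819041470} + 1485504 = \frac{17557233379848761}{11819041470}$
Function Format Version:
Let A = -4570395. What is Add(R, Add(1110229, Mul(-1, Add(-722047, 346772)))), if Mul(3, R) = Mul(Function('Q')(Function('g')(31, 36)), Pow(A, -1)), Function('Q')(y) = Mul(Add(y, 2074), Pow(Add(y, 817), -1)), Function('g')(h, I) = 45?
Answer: Rational(17557233379848761, 11819041470) ≈ 1.4855e+6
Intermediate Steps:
Function('Q')(y) = Mul(Pow(Add(817, y), -1), Add(2074, y)) (Function('Q')(y) = Mul(Add(2074, y), Pow(Add(817, y), -1)) = Mul(Pow(Add(817, y), -1), Add(2074, y)))
R = Rational(-2119, 11819041470) (R = Mul(Rational(1, 3), Mul(Mul(Pow(Add(817, 45), -1), Add(2074, 45)), Pow(-4570395, -1))) = Mul(Rational(1, 3), Mul(Mul(Pow(862, -1), 2119), Rational(-1, 4570395))) = Mul(Rational(1, 3), Mul(Mul(Rational(1, 862), 2119), Rational(-1, 4570395))) = Mul(Rational(1, 3), Mul(Rational(2119, 862), Rational(-1, 4570395))) = Mul(Rational(1, 3), Rational(-2119, 3939680490)) = Rational(-2119, 11819041470) ≈ -1.7929e-7)
Add(R, Add(1110229, Mul(-1, Add(-722047, 346772)))) = Add(Rational(-2119, 11819041470), Add(1110229, Mul(-1, Add(-722047, 346772)))) = Add(Rational(-2119, 11819041470), Add(1110229, Mul(-1, -375275))) = Add(Rational(-2119, 11819041470), Add(1110229, 375275)) = Add(Rational(-2119, 11819041470), 1485504) = Rational(17557233379848761, 11819041470)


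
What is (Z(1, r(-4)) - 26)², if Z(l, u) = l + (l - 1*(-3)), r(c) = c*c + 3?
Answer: 441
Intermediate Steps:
r(c) = 3 + c² (r(c) = c² + 3 = 3 + c²)
Z(l, u) = 3 + 2*l (Z(l, u) = l + (l + 3) = l + (3 + l) = 3 + 2*l)
(Z(1, r(-4)) - 26)² = ((3 + 2*1) - 26)² = ((3 + 2) - 26)² = (5 - 26)² = (-21)² = 441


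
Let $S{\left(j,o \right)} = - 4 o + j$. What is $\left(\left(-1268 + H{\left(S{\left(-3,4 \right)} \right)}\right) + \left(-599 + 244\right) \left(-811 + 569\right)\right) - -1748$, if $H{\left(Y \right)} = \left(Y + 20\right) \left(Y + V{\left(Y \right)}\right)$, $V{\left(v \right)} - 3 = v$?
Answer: $86355$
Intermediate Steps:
$S{\left(j,o \right)} = j - 4 o$
$V{\left(v \right)} = 3 + v$
$H{\left(Y \right)} = \left(3 + 2 Y\right) \left(20 + Y\right)$ ($H{\left(Y \right)} = \left(Y + 20\right) \left(Y + \left(3 + Y\right)\right) = \left(20 + Y\right) \left(3 + 2 Y\right) = \left(3 + 2 Y\right) \left(20 + Y\right)$)
$\left(\left(-1268 + H{\left(S{\left(-3,4 \right)} \right)}\right) + \left(-599 + 244\right) \left(-811 + 569\right)\right) - -1748 = \left(\left(-1268 + \left(60 + 2 \left(-3 - 16\right)^{2} + 43 \left(-3 - 16\right)\right)\right) + \left(-599 + 244\right) \left(-811 + 569\right)\right) - -1748 = \left(\left(-1268 + \left(60 + 2 \left(-3 - 16\right)^{2} + 43 \left(-3 - 16\right)\right)\right) - -85910\right) + 1748 = \left(\left(-1268 + \left(60 + 2 \left(-19\right)^{2} + 43 \left(-19\right)\right)\right) + 85910\right) + 1748 = \left(\left(-1268 + \left(60 + 2 \cdot 361 - 817\right)\right) + 85910\right) + 1748 = \left(\left(-1268 + \left(60 + 722 - 817\right)\right) + 85910\right) + 1748 = \left(\left(-1268 - 35\right) + 85910\right) + 1748 = \left(-1303 + 85910\right) + 1748 = 84607 + 1748 = 86355$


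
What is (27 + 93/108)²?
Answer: 1006009/1296 ≈ 776.24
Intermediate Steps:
(27 + 93/108)² = (27 + 93*(1/108))² = (27 + 31/36)² = (1003/36)² = 1006009/1296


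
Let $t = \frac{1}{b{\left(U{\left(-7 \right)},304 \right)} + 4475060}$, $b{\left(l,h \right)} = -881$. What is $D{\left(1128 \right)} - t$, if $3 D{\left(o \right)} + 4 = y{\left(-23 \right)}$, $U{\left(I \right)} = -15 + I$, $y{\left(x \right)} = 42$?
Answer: $\frac{56672933}{4474179} \approx 12.667$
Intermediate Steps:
$D{\left(o \right)} = \frac{38}{3}$ ($D{\left(o \right)} = - \frac{4}{3} + \frac{1}{3} \cdot 42 = - \frac{4}{3} + 14 = \frac{38}{3}$)
$t = \frac{1}{4474179}$ ($t = \frac{1}{-881 + 4475060} = \frac{1}{4474179} \approx 2.235 \cdot 10^{-7}$)
$D{\left(1128 \right)} - t = \frac{38}{3} - \frac{1}{4474179} = \frac{56672933}{4474179}$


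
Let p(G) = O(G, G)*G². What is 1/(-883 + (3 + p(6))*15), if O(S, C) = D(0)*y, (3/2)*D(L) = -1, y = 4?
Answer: -1/2278 ≈ -0.00043898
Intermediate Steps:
D(L) = -⅔ (D(L) = (⅔)*(-1) = -⅔)
O(S, C) = -8/3 (O(S, C) = -⅔*4 = -8/3)
p(G) = -8*G²/3
1/(-883 + (3 + p(6))*15) = 1/(-883 + (3 - 8/3*6²)*15) = 1/(-883 + (3 - 8/3*36)*15) = 1/(-883 + (3 - 96)*15) = 1/(-883 - 93*15) = 1/(-883 - 1395) = 1/(-2278) = -1/2278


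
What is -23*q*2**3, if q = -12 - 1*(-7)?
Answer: 920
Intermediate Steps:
q = -5 (q = -12 + 7 = -5)
-23*q*2**3 = -23*(-5)*2**3 = 115*8 = 920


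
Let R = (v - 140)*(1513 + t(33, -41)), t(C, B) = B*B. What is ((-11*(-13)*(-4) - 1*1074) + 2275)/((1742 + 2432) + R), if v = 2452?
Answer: 629/7388702 ≈ 8.5130e-5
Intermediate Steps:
t(C, B) = B²
R = 7384528 (R = (2452 - 140)*(1513 + (-41)²) = 2312*(1513 + 1681) = 2312*3194 = 7384528)
((-11*(-13)*(-4) - 1*1074) + 2275)/((1742 + 2432) + R) = ((-11*(-13)*(-4) - 1*1074) + 2275)/((1742 + 2432) + 7384528) = ((143*(-4) - 1074) + 2275)/(4174 + 7384528) = ((-572 - 1074) + 2275)/7388702 = (-1646 + 2275)*(1/7388702) = 629*(1/7388702) = 629/7388702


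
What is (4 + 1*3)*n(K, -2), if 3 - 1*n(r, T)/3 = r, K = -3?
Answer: 126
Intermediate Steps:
n(r, T) = 9 - 3*r
(4 + 1*3)*n(K, -2) = (4 + 1*3)*(9 - 3*(-3)) = (4 + 3)*(9 + 9) = 7*18 = 126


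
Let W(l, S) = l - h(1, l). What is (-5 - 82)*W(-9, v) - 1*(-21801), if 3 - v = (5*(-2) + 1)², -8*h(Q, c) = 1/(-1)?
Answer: 180759/8 ≈ 22595.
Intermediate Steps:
h(Q, c) = ⅛ (h(Q, c) = -⅛/(-1) = -⅛*(-1) = ⅛)
v = -78 (v = 3 - (5*(-2) + 1)² = 3 - (-10 + 1)² = 3 - 1*(-9)² = 3 - 1*81 = 3 - 81 = -78)
W(l, S) = -⅛ + l (W(l, S) = l - 1*⅛ = l - ⅛ = -⅛ + l)
(-5 - 82)*W(-9, v) - 1*(-21801) = (-5 - 82)*(-⅛ - 9) - 1*(-21801) = -87*(-73/8) + 21801 = 6351/8 + 21801 = 180759/8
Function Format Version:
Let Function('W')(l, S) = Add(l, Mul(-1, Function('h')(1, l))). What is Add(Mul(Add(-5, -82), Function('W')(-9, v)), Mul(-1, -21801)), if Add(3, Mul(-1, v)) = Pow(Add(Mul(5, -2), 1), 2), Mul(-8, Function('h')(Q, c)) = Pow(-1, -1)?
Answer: Rational(180759, 8) ≈ 22595.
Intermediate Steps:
Function('h')(Q, c) = Rational(1, 8) (Function('h')(Q, c) = Mul(Rational(-1, 8), Pow(-1, -1)) = Mul(Rational(-1, 8), -1) = Rational(1, 8))
v = -78 (v = Add(3, Mul(-1, Pow(Add(Mul(5, -2), 1), 2))) = Add(3, Mul(-1, Pow(Add(-10, 1), 2))) = Add(3, Mul(-1, Pow(-9, 2))) = Add(3, Mul(-1, 81)) = Add(3, -81) = -78)
Function('W')(l, S) = Add(Rational(-1, 8), l) (Function('W')(l, S) = Add(l, Mul(-1, Rational(1, 8))) = Add(l, Rational(-1, 8)) = Add(Rational(-1, 8), l))
Add(Mul(Add(-5, -82), Function('W')(-9, v)), Mul(-1, -21801)) = Add(Mul(Add(-5, -82), Add(Rational(-1, 8), -9)), Mul(-1, -21801)) = Add(Mul(-87, Rational(-73, 8)), 21801) = Add(Rational(6351, 8), 21801) = Rational(180759, 8)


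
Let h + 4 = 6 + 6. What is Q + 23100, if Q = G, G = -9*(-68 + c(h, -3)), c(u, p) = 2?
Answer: 23694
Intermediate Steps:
h = 8 (h = -4 + (6 + 6) = -4 + 12 = 8)
G = 594 (G = -9*(-68 + 2) = -9*(-66) = 594)
Q = 594
Q + 23100 = 594 + 23100 = 23694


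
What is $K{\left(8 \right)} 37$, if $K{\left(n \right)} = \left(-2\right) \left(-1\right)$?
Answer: $74$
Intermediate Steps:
$K{\left(n \right)} = 2$
$K{\left(8 \right)} 37 = 2 \cdot 37 = 74$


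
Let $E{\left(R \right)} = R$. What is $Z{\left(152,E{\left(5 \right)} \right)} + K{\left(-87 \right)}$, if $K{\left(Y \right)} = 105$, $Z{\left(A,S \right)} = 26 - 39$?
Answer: $92$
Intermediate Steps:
$Z{\left(A,S \right)} = -13$ ($Z{\left(A,S \right)} = 26 - 39 = -13$)
$Z{\left(152,E{\left(5 \right)} \right)} + K{\left(-87 \right)} = -13 + 105 = 92$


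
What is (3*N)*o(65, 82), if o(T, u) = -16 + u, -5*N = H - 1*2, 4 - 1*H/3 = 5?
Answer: 198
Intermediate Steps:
H = -3 (H = 12 - 3*5 = 12 - 15 = -3)
N = 1 (N = -(-3 - 1*2)/5 = -(-3 - 2)/5 = -⅕*(-5) = 1)
(3*N)*o(65, 82) = (3*1)*(-16 + 82) = 3*66 = 198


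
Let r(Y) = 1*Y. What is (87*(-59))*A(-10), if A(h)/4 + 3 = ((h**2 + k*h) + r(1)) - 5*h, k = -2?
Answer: -3449376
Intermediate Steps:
r(Y) = Y
A(h) = -8 - 28*h + 4*h**2 (A(h) = -12 + 4*(((h**2 - 2*h) + 1) - 5*h) = -12 + 4*((1 + h**2 - 2*h) - 5*h) = -12 + 4*(1 + h**2 - 7*h) = -12 + (4 - 28*h + 4*h**2) = -8 - 28*h + 4*h**2)
(87*(-59))*A(-10) = (87*(-59))*(-8 - 28*(-10) + 4*(-10)**2) = -5133*(-8 + 280 + 4*100) = -5133*(-8 + 280 + 400) = -5133*672 = -3449376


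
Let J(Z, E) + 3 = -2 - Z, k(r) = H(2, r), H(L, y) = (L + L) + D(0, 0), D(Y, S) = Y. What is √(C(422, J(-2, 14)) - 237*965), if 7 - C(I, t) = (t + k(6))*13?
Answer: I*√228711 ≈ 478.24*I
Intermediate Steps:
H(L, y) = 2*L (H(L, y) = (L + L) + 0 = 2*L + 0 = 2*L)
k(r) = 4 (k(r) = 2*2 = 4)
J(Z, E) = -5 - Z (J(Z, E) = -3 + (-2 - Z) = -5 - Z)
C(I, t) = -45 - 13*t (C(I, t) = 7 - (t + 4)*13 = 7 - (4 + t)*13 = 7 - (52 + 13*t) = 7 + (-52 - 13*t) = -45 - 13*t)
√(C(422, J(-2, 14)) - 237*965) = √((-45 - 13*(-5 - 1*(-2))) - 237*965) = √((-45 - 13*(-5 + 2)) - 228705) = √((-45 - 13*(-3)) - 228705) = √((-45 + 39) - 228705) = √(-6 - 228705) = √(-228711) = I*√228711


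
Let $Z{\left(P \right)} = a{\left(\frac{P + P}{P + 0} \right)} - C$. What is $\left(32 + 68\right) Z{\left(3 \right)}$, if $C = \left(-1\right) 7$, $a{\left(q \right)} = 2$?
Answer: $900$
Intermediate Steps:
$C = -7$
$Z{\left(P \right)} = 9$ ($Z{\left(P \right)} = 2 - -7 = 2 + 7 = 9$)
$\left(32 + 68\right) Z{\left(3 \right)} = \left(32 + 68\right) 9 = 100 \cdot 9 = 900$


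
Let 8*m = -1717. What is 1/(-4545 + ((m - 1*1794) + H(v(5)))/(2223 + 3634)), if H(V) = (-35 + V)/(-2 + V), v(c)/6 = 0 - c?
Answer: -187424/851906291 ≈ -0.00022001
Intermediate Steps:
m = -1717/8 (m = (⅛)*(-1717) = -1717/8 ≈ -214.63)
v(c) = -6*c (v(c) = 6*(0 - c) = 6*(-c) = -6*c)
H(V) = (-35 + V)/(-2 + V)
1/(-4545 + ((m - 1*1794) + H(v(5)))/(2223 + 3634)) = 1/(-4545 + ((-1717/8 - 1*1794) + (-35 - 6*5)/(-2 - 6*5))/(2223 + 3634)) = 1/(-4545 + ((-1717/8 - 1794) + (-35 - 30)/(-2 - 30))/5857) = 1/(-4545 + (-16069/8 - 65/(-32))*(1/5857)) = 1/(-4545 + (-16069/8 - 1/32*(-65))*(1/5857)) = 1/(-4545 + (-16069/8 + 65/32)*(1/5857)) = 1/(-4545 - 64211/32*1/5857) = 1/(-4545 - 64211/187424) = 1/(-851906291/187424) = -187424/851906291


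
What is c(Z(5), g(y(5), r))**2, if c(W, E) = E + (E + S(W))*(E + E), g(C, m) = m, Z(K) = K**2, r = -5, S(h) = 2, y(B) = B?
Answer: 625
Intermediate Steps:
c(W, E) = E + 2*E*(2 + E) (c(W, E) = E + (E + 2)*(E + E) = E + (2 + E)*(2*E) = E + 2*E*(2 + E))
c(Z(5), g(y(5), r))**2 = (-5*(5 + 2*(-5)))**2 = (-5*(5 - 10))**2 = (-5*(-5))**2 = 25**2 = 625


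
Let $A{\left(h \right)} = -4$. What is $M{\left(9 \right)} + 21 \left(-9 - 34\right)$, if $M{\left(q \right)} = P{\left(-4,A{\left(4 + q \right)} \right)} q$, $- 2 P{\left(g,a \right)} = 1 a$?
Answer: $-885$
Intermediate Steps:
$P{\left(g,a \right)} = - \frac{a}{2}$ ($P{\left(g,a \right)} = - \frac{1 a}{2} = - \frac{a}{2}$)
$M{\left(q \right)} = 2 q$ ($M{\left(q \right)} = \left(- \frac{1}{2}\right) \left(-4\right) q = 2 q$)
$M{\left(9 \right)} + 21 \left(-9 - 34\right) = 2 \cdot 9 + 21 \left(-9 - 34\right) = 18 + 21 \left(-43\right) = 18 - 903 = -885$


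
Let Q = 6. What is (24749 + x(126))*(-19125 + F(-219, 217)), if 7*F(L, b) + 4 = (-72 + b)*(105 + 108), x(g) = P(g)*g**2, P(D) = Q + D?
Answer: -218386520714/7 ≈ -3.1198e+10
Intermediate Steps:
P(D) = 6 + D
x(g) = g**2*(6 + g) (x(g) = (6 + g)*g**2 = g**2*(6 + g))
F(L, b) = -15340/7 + 213*b/7 (F(L, b) = -4/7 + ((-72 + b)*(105 + 108))/7 = -4/7 + ((-72 + b)*213)/7 = -4/7 + (-15336 + 213*b)/7 = -4/7 + (-15336/7 + 213*b/7) = -15340/7 + 213*b/7)
(24749 + x(126))*(-19125 + F(-219, 217)) = (24749 + 126**2*(6 + 126))*(-19125 + (-15340/7 + (213/7)*217)) = (24749 + 15876*132)*(-19125 + (-15340/7 + 6603)) = (24749 + 2095632)*(-19125 + 30881/7) = 2120381*(-102994/7) = -218386520714/7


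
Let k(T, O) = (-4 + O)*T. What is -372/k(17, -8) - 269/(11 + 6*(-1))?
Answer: -4418/85 ≈ -51.976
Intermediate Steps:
k(T, O) = T*(-4 + O)
-372/k(17, -8) - 269/(11 + 6*(-1)) = -372*1/(17*(-4 - 8)) - 269/(11 + 6*(-1)) = -372/(17*(-12)) - 269/(11 - 6) = -372/(-204) - 269/5 = -372*(-1/204) - 269*⅕ = 31/17 - 269/5 = -4418/85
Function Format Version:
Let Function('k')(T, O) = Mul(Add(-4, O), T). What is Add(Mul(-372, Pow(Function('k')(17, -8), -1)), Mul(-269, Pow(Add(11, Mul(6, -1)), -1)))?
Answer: Rational(-4418, 85) ≈ -51.976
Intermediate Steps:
Function('k')(T, O) = Mul(T, Add(-4, O))
Add(Mul(-372, Pow(Function('k')(17, -8), -1)), Mul(-269, Pow(Add(11, Mul(6, -1)), -1))) = Add(Mul(-372, Pow(Mul(17, Add(-4, -8)), -1)), Mul(-269, Pow(Add(11, Mul(6, -1)), -1))) = Add(Mul(-372, Pow(Mul(17, -12), -1)), Mul(-269, Pow(Add(11, -6), -1))) = Add(Mul(-372, Pow(-204, -1)), Mul(-269, Pow(5, -1))) = Add(Mul(-372, Rational(-1, 204)), Mul(-269, Rational(1, 5))) = Add(Rational(31, 17), Rational(-269, 5)) = Rational(-4418, 85)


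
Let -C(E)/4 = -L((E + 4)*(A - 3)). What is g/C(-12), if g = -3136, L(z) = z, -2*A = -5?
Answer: -196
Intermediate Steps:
A = 5/2 (A = -½*(-5) = 5/2 ≈ 2.5000)
C(E) = -8 - 2*E (C(E) = -(-4)*(E + 4)*(5/2 - 3) = -(-4)*(4 + E)*(-½) = -(-4)*(-2 - E/2) = -4*(2 + E/2) = -8 - 2*E)
g/C(-12) = -3136/(-8 - 2*(-12)) = -3136/(-8 + 24) = -3136/16 = -3136*1/16 = -196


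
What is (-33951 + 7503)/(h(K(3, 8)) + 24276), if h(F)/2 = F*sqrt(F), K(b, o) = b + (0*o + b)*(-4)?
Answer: -17834768/16370197 - 39672*I/16370197 ≈ -1.0895 - 0.0024234*I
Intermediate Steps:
K(b, o) = -3*b (K(b, o) = b + (0 + b)*(-4) = b + b*(-4) = b - 4*b = -3*b)
h(F) = 2*F**(3/2) (h(F) = 2*(F*sqrt(F)) = 2*F**(3/2))
(-33951 + 7503)/(h(K(3, 8)) + 24276) = (-33951 + 7503)/(2*(-3*3)**(3/2) + 24276) = -26448/(2*(-9)**(3/2) + 24276) = -26448/(2*(-27*I) + 24276) = -26448/(-54*I + 24276) = -26448*(24276 + 54*I)/589327092 = -2204*(24276 + 54*I)/49110591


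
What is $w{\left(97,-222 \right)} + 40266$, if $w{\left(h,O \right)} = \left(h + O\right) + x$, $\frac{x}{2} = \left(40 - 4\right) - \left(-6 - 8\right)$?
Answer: $40241$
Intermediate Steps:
$x = 100$ ($x = 2 \left(\left(40 - 4\right) - \left(-6 - 8\right)\right) = 2 \left(36 - \left(-6 - 8\right)\right) = 2 \left(36 - -14\right) = 2 \left(36 + 14\right) = 2 \cdot 50 = 100$)
$w{\left(h,O \right)} = 100 + O + h$ ($w{\left(h,O \right)} = \left(h + O\right) + 100 = \left(O + h\right) + 100 = 100 + O + h$)
$w{\left(97,-222 \right)} + 40266 = \left(100 - 222 + 97\right) + 40266 = -25 + 40266 = 40241$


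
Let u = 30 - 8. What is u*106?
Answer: 2332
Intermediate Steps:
u = 22
u*106 = 22*106 = 2332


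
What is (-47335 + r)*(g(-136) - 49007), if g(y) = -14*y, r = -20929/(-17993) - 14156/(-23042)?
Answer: 462177072487083576/207297353 ≈ 2.2295e+9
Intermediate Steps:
r = 368477463/207297353 (r = -20929*(-1/17993) - 14156*(-1/23042) = 20929/17993 + 7078/11521 = 368477463/207297353 ≈ 1.7775)
(-47335 + r)*(g(-136) - 49007) = (-47335 + 368477463/207297353)*(-14*(-136) - 49007) = -9812051726792*(1904 - 49007)/207297353 = -9812051726792/207297353*(-47103) = 462177072487083576/207297353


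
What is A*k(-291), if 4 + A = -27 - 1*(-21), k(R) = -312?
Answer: 3120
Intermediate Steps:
A = -10 (A = -4 + (-27 - 1*(-21)) = -4 + (-27 + 21) = -4 - 6 = -10)
A*k(-291) = -10*(-312) = 3120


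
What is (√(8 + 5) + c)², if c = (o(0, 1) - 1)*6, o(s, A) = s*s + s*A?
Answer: (-6 + √13)² ≈ 5.7334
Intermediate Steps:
o(s, A) = s² + A*s
c = -6 (c = (0*(1 + 0) - 1)*6 = (0*1 - 1)*6 = (0 - 1)*6 = -1*6 = -6)
(√(8 + 5) + c)² = (√(8 + 5) - 6)² = (√13 - 6)² = (-6 + √13)²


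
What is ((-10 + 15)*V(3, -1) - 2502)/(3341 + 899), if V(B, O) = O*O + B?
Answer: -1241/2120 ≈ -0.58538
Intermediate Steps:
V(B, O) = B + O² (V(B, O) = O² + B = B + O²)
((-10 + 15)*V(3, -1) - 2502)/(3341 + 899) = ((-10 + 15)*(3 + (-1)²) - 2502)/(3341 + 899) = (5*(3 + 1) - 2502)/4240 = (5*4 - 2502)*(1/4240) = (20 - 2502)*(1/4240) = -2482*1/4240 = -1241/2120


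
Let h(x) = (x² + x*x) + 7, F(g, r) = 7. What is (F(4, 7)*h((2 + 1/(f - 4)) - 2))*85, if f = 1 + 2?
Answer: 5355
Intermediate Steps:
f = 3
h(x) = 7 + 2*x² (h(x) = (x² + x²) + 7 = 2*x² + 7 = 7 + 2*x²)
(F(4, 7)*h((2 + 1/(f - 4)) - 2))*85 = (7*(7 + 2*((2 + 1/(3 - 4)) - 2)²))*85 = (7*(7 + 2*((2 + 1/(-1)) - 2)²))*85 = (7*(7 + 2*((2 - 1) - 2)²))*85 = (7*(7 + 2*(1 - 2)²))*85 = (7*(7 + 2*(-1)²))*85 = (7*(7 + 2*1))*85 = (7*(7 + 2))*85 = (7*9)*85 = 63*85 = 5355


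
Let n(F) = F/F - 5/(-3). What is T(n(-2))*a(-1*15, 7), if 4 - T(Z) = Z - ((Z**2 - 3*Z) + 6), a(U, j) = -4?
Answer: -232/9 ≈ -25.778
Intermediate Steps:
n(F) = 8/3 (n(F) = 1 - 5*(-1/3) = 1 + 5/3 = 8/3)
T(Z) = 10 + Z**2 - 4*Z (T(Z) = 4 - (Z - ((Z**2 - 3*Z) + 6)) = 4 - (Z - (6 + Z**2 - 3*Z)) = 4 - (Z + (-6 - Z**2 + 3*Z)) = 4 - (-6 - Z**2 + 4*Z) = 4 + (6 + Z**2 - 4*Z) = 10 + Z**2 - 4*Z)
T(n(-2))*a(-1*15, 7) = (10 + (8/3)**2 - 4*8/3)*(-4) = (10 + 64/9 - 32/3)*(-4) = (58/9)*(-4) = -232/9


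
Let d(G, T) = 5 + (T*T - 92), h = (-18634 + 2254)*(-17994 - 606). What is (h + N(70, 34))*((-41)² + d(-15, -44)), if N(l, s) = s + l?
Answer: 1075478407120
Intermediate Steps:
h = 304668000 (h = -16380*(-18600) = 304668000)
N(l, s) = l + s
d(G, T) = -87 + T² (d(G, T) = 5 + (T² - 92) = 5 + (-92 + T²) = -87 + T²)
(h + N(70, 34))*((-41)² + d(-15, -44)) = (304668000 + (70 + 34))*((-41)² + (-87 + (-44)²)) = (304668000 + 104)*(1681 + (-87 + 1936)) = 304668104*(1681 + 1849) = 304668104*3530 = 1075478407120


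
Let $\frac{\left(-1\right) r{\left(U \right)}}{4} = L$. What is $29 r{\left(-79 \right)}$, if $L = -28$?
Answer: $3248$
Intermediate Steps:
$r{\left(U \right)} = 112$ ($r{\left(U \right)} = \left(-4\right) \left(-28\right) = 112$)
$29 r{\left(-79 \right)} = 29 \cdot 112 = 3248$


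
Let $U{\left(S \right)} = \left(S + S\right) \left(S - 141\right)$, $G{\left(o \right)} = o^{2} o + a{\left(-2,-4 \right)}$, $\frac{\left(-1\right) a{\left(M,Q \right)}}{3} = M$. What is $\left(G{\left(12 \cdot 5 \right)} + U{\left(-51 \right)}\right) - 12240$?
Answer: $223350$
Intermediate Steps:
$a{\left(M,Q \right)} = - 3 M$
$G{\left(o \right)} = 6 + o^{3}$ ($G{\left(o \right)} = o^{2} o - -6 = o^{3} + 6 = 6 + o^{3}$)
$U{\left(S \right)} = 2 S \left(-141 + S\right)$
$\left(G{\left(12 \cdot 5 \right)} + U{\left(-51 \right)}\right) - 12240 = \left(\left(6 + \left(12 \cdot 5\right)^{3}\right) + 2 \left(-51\right) \left(-141 - 51\right)\right) - 12240 = \left(\left(6 + 60^{3}\right) + 2 \left(-51\right) \left(-192\right)\right) - 12240 = \left(\left(6 + 216000\right) + 19584\right) - 12240 = \left(216006 + 19584\right) - 12240 = 235590 - 12240 = 223350$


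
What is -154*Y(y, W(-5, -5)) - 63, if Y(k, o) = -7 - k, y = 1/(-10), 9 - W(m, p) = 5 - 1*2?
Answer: 4998/5 ≈ 999.60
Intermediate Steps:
W(m, p) = 6 (W(m, p) = 9 - (5 - 1*2) = 9 - (5 - 2) = 9 - 1*3 = 9 - 3 = 6)
y = -⅒ ≈ -0.10000
-154*Y(y, W(-5, -5)) - 63 = -154*(-7 - 1*(-⅒)) - 63 = -154*(-7 + ⅒) - 63 = -154*(-69/10) - 63 = 5313/5 - 63 = 4998/5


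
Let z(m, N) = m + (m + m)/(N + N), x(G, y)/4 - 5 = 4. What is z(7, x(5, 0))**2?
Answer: 67081/1296 ≈ 51.760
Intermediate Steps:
x(G, y) = 36 (x(G, y) = 20 + 4*4 = 20 + 16 = 36)
z(m, N) = m + m/N (z(m, N) = m + (2*m)/((2*N)) = m + (2*m)*(1/(2*N)) = m + m/N)
z(7, x(5, 0))**2 = (7 + 7/36)**2 = (259/36)**2 = 67081/1296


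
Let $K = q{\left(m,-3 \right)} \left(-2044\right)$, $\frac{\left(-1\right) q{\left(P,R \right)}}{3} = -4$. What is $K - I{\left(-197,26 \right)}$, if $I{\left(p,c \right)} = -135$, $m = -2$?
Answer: $-24393$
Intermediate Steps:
$q{\left(P,R \right)} = 12$ ($q{\left(P,R \right)} = \left(-3\right) \left(-4\right) = 12$)
$K = -24528$ ($K = 12 \left(-2044\right) = -24528$)
$K - I{\left(-197,26 \right)} = -24528 - -135 = -24528 + 135 = -24393$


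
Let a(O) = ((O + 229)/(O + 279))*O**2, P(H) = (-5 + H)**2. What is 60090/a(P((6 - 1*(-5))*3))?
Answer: 31937835/311323264 ≈ 0.10259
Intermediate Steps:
a(O) = O**2*(229 + O)/(279 + O) (a(O) = ((229 + O)/(279 + O))*O**2 = O**2*(229 + O)/(279 + O))
60090/a(P((6 - 1*(-5))*3)) = 60090/((((-5 + (6 - 1*(-5))*3)**2)**2*(229 + (-5 + (6 - 1*(-5))*3)**2)/(279 + (-5 + (6 - 1*(-5))*3)**2))) = 60090/((((-5 + (6 + 5)*3)**2)**2*(229 + (-5 + (6 + 5)*3)**2)/(279 + (-5 + (6 + 5)*3)**2))) = 60090/((((-5 + 11*3)**2)**2*(229 + (-5 + 11*3)**2)/(279 + (-5 + 11*3)**2))) = 60090/((((-5 + 33)**2)**2*(229 + (-5 + 33)**2)/(279 + (-5 + 33)**2))) = 60090/(((28**2)**2*(229 + 28**2)/(279 + 28**2))) = 60090/((784**2*(229 + 784)/(279 + 784))) = 60090/((614656*1013/1063)) = 60090/((614656*(1/1063)*1013)) = 60090/(622646528/1063) = 60090*(1063/622646528) = 31937835/311323264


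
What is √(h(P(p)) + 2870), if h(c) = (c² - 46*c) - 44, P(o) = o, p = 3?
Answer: √2697 ≈ 51.933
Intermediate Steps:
h(c) = -44 + c² - 46*c
√(h(P(p)) + 2870) = √((-44 + 3² - 46*3) + 2870) = √((-44 + 9 - 138) + 2870) = √(-173 + 2870) = √2697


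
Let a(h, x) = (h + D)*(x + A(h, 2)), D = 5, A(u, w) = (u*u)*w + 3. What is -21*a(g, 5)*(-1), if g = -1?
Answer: 840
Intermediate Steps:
A(u, w) = 3 + w*u² (A(u, w) = u²*w + 3 = w*u² + 3 = 3 + w*u²)
a(h, x) = (5 + h)*(3 + x + 2*h²) (a(h, x) = (h + 5)*(x + (3 + 2*h²)) = (5 + h)*(3 + x + 2*h²))
-21*a(g, 5)*(-1) = -21*(15 + 5*5 + 10*(-1)² - 1*5 - (3 + 2*(-1)²))*(-1) = -21*(15 + 25 + 10*1 - 5 - (3 + 2*1))*(-1) = -21*(15 + 25 + 10 - 5 - (3 + 2))*(-1) = -21*(15 + 25 + 10 - 5 - 1*5)*(-1) = -21*(15 + 25 + 10 - 5 - 5)*(-1) = -21*40*(-1) = -840*(-1) = 840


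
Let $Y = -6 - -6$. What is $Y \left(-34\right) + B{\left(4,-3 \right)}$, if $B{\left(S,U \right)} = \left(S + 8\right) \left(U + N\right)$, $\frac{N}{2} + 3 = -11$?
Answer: $-372$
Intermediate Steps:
$N = -28$ ($N = -6 + 2 \left(-11\right) = -6 - 22 = -28$)
$B{\left(S,U \right)} = \left(-28 + U\right) \left(8 + S\right)$ ($B{\left(S,U \right)} = \left(S + 8\right) \left(U - 28\right) = \left(8 + S\right) \left(-28 + U\right) = \left(-28 + U\right) \left(8 + S\right)$)
$Y = 0$ ($Y = -6 + 6 = 0$)
$Y \left(-34\right) + B{\left(4,-3 \right)} = 0 \left(-34\right) + \left(-224 - 112 + 8 \left(-3\right) + 4 \left(-3\right)\right) = 0 - 372 = -372$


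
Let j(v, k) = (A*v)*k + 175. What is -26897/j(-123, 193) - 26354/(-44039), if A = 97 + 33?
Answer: 82510193813/135899729905 ≈ 0.60714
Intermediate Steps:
A = 130
j(v, k) = 175 + 130*k*v (j(v, k) = (130*v)*k + 175 = 130*k*v + 175 = 175 + 130*k*v)
-26897/j(-123, 193) - 26354/(-44039) = -26897/(175 + 130*193*(-123)) - 26354/(-44039) = -26897/(175 - 3086070) - 26354*(-1/44039) = -26897/(-3085895) + 26354/44039 = -26897*(-1/3085895) + 26354/44039 = 26897/3085895 + 26354/44039 = 82510193813/135899729905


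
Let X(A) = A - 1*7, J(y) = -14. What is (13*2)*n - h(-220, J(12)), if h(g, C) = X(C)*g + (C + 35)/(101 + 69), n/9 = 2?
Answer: -705861/170 ≈ -4152.1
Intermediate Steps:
n = 18 (n = 9*2 = 18)
X(A) = -7 + A (X(A) = A - 7 = -7 + A)
h(g, C) = 7/34 + C/170 + g*(-7 + C) (h(g, C) = (-7 + C)*g + (C + 35)/(101 + 69) = g*(-7 + C) + (35 + C)/170 = g*(-7 + C) + (35 + C)*(1/170) = g*(-7 + C) + (7/34 + C/170) = 7/34 + C/170 + g*(-7 + C))
(13*2)*n - h(-220, J(12)) = (13*2)*18 - (7/34 + (1/170)*(-14) - 220*(-7 - 14)) = 26*18 - (7/34 - 7/85 - 220*(-21)) = 468 - (7/34 - 7/85 + 4620) = 468 - 1*785421/170 = 468 - 785421/170 = -705861/170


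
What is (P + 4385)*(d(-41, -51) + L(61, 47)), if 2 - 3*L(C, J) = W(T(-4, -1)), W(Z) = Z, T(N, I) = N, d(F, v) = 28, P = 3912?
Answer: 248910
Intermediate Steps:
L(C, J) = 2 (L(C, J) = ⅔ - ⅓*(-4) = ⅔ + 4/3 = 2)
(P + 4385)*(d(-41, -51) + L(61, 47)) = (3912 + 4385)*(28 + 2) = 8297*30 = 248910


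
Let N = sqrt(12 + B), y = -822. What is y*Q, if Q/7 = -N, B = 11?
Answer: 5754*sqrt(23) ≈ 27595.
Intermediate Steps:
N = sqrt(23) (N = sqrt(12 + 11) = sqrt(23) ≈ 4.7958)
Q = -7*sqrt(23) (Q = 7*(-sqrt(23)) = -7*sqrt(23) ≈ -33.571)
y*Q = -(-5754)*sqrt(23) = 5754*sqrt(23)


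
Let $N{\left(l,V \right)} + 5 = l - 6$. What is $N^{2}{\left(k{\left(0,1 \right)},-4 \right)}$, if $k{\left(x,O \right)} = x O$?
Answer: $121$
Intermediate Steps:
$k{\left(x,O \right)} = O x$
$N{\left(l,V \right)} = -11 + l$ ($N{\left(l,V \right)} = -5 + \left(l - 6\right) = -5 + \left(-6 + l\right) = -11 + l$)
$N^{2}{\left(k{\left(0,1 \right)},-4 \right)} = \left(-11 + 1 \cdot 0\right)^{2} = \left(-11 + 0\right)^{2} = \left(-11\right)^{2} = 121$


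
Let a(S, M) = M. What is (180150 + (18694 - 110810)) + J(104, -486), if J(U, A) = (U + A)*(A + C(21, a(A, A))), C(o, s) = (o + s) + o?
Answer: 443294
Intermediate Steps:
C(o, s) = s + 2*o
J(U, A) = (42 + 2*A)*(A + U) (J(U, A) = (U + A)*(A + (A + 2*21)) = (A + U)*(A + (A + 42)) = (A + U)*(A + (42 + A)) = (A + U)*(42 + 2*A) = (42 + 2*A)*(A + U))
(180150 + (18694 - 110810)) + J(104, -486) = (180150 + (18694 - 110810)) + (2*(-486)² + 42*(-486) + 42*104 + 2*(-486)*104) = (180150 - 92116) + (2*236196 - 20412 + 4368 - 101088) = 88034 + (472392 - 20412 + 4368 - 101088) = 88034 + 355260 = 443294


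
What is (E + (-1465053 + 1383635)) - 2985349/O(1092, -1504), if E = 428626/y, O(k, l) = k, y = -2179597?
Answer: -28613132822311/340017132 ≈ -84152.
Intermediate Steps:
E = -428626/2179597 (E = 428626/(-2179597) = 428626*(-1/2179597) = -428626/2179597 ≈ -0.19665)
(E + (-1465053 + 1383635)) - 2985349/O(1092, -1504) = (-428626/2179597 + (-1465053 + 1383635)) - 2985349/1092 = (-428626/2179597 - 81418) - 2985349*1/1092 = -177458857172/2179597 - 2985349/1092 = -28613132822311/340017132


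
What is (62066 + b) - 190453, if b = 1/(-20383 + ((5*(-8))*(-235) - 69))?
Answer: -1418933125/11052 ≈ -1.2839e+5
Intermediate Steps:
b = -1/11052 (b = 1/(-20383 + (-40*(-235) - 69)) = 1/(-20383 + (9400 - 69)) = 1/(-20383 + 9331) = 1/(-11052) = -1/11052 ≈ -9.0481e-5)
(62066 + b) - 190453 = (62066 - 1/11052) - 190453 = 685953431/11052 - 190453 = -1418933125/11052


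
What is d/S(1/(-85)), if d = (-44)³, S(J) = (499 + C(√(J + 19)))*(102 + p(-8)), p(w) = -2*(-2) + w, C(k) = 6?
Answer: -42592/24745 ≈ -1.7212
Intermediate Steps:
p(w) = 4 + w
S(J) = 49490 (S(J) = (499 + 6)*(102 + (4 - 8)) = 505*(102 - 4) = 505*98 = 49490)
d = -85184
d/S(1/(-85)) = -85184/49490 = -85184*1/49490 = -42592/24745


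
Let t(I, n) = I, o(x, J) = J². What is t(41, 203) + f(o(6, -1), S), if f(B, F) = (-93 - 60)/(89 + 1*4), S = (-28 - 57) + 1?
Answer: 1220/31 ≈ 39.355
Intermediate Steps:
S = -84 (S = -85 + 1 = -84)
f(B, F) = -51/31 (f(B, F) = -153/(89 + 4) = -153/93 = -153*1/93 = -51/31)
t(41, 203) + f(o(6, -1), S) = 41 - 51/31 = 1220/31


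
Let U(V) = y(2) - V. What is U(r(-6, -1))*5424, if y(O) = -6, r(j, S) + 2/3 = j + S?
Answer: 9040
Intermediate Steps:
r(j, S) = -2/3 + S + j (r(j, S) = -2/3 + (j + S) = -2/3 + (S + j) = -2/3 + S + j)
U(V) = -6 - V
U(r(-6, -1))*5424 = (-6 - (-2/3 - 1 - 6))*5424 = (-6 - 1*(-23/3))*5424 = (-6 + 23/3)*5424 = (5/3)*5424 = 9040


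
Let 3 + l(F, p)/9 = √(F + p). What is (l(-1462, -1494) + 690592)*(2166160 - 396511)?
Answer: 1222057661685 + 31853682*I*√739 ≈ 1.2221e+12 + 8.6593e+8*I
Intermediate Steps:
l(F, p) = -27 + 9*√(F + p)
(l(-1462, -1494) + 690592)*(2166160 - 396511) = ((-27 + 9*√(-1462 - 1494)) + 690592)*(2166160 - 396511) = ((-27 + 9*√(-2956)) + 690592)*1769649 = ((-27 + 9*(2*I*√739)) + 690592)*1769649 = ((-27 + 18*I*√739) + 690592)*1769649 = (690565 + 18*I*√739)*1769649 = 1222057661685 + 31853682*I*√739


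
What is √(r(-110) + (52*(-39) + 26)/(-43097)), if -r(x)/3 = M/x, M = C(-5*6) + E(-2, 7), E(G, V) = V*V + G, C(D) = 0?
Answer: √29851510700990/4740670 ≈ 1.1525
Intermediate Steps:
E(G, V) = G + V² (E(G, V) = V² + G = G + V²)
M = 47 (M = 0 + (-2 + 7²) = 0 + (-2 + 49) = 0 + 47 = 47)
r(x) = -141/x
√(r(-110) + (52*(-39) + 26)/(-43097)) = √(-141/(-110) + (52*(-39) + 26)/(-43097)) = √(-141*(-1/110) + (-2028 + 26)*(-1/43097)) = √(141/110 - 2002*(-1/43097)) = √(141/110 + 2002/43097) = √(6296897/4740670) = √29851510700990/4740670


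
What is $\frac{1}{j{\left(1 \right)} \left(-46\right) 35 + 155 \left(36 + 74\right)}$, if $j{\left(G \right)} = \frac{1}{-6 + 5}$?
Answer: $\frac{1}{18660} \approx 5.3591 \cdot 10^{-5}$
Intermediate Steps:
$j{\left(G \right)} = -1$ ($j{\left(G \right)} = \frac{1}{-1} = -1$)
$\frac{1}{j{\left(1 \right)} \left(-46\right) 35 + 155 \left(36 + 74\right)} = \frac{1}{\left(-1\right) \left(-46\right) 35 + 155 \left(36 + 74\right)} = \frac{1}{46 \cdot 35 + 155 \cdot 110} = \frac{1}{1610 + 17050} = \frac{1}{18660}$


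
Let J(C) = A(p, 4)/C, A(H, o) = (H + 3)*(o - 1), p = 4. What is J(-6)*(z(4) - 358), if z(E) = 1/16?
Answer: 40089/32 ≈ 1252.8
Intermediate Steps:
z(E) = 1/16
A(H, o) = (-1 + o)*(3 + H) (A(H, o) = (3 + H)*(-1 + o) = (-1 + o)*(3 + H))
J(C) = 21/C (J(C) = (-3 - 1*4 + 3*4 + 4*4)/C = (-3 - 4 + 12 + 16)/C = 21/C)
J(-6)*(z(4) - 358) = (21/(-6))*(1/16 - 358) = (21*(-1/6))*(-5727/16) = -7/2*(-5727/16) = 40089/32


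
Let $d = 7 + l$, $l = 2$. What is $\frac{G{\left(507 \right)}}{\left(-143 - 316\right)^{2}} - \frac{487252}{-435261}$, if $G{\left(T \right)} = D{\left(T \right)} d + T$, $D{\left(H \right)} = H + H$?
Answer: $\frac{11871956425}{10189024749} \approx 1.1652$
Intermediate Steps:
$d = 9$ ($d = 7 + 2 = 9$)
$D{\left(H \right)} = 2 H$
$G{\left(T \right)} = 19 T$ ($G{\left(T \right)} = 2 T 9 + T = 18 T + T = 19 T$)
$\frac{G{\left(507 \right)}}{\left(-143 - 316\right)^{2}} - \frac{487252}{-435261} = \frac{19 \cdot 507}{\left(-143 - 316\right)^{2}} - \frac{487252}{-435261} = \frac{9633}{\left(-459\right)^{2}} - - \frac{487252}{435261} = \frac{9633}{210681} + \frac{487252}{435261} = 9633 \cdot \frac{1}{210681} + \frac{487252}{435261} = \frac{3211}{70227} + \frac{487252}{435261} = \frac{11871956425}{10189024749}$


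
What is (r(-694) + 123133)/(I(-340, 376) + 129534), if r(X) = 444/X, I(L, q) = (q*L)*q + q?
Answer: -42726929/16634461710 ≈ -0.0025686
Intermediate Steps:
I(L, q) = q + L*q² (I(L, q) = (L*q)*q + q = L*q² + q = q + L*q²)
(r(-694) + 123133)/(I(-340, 376) + 129534) = (444/(-694) + 123133)/(376*(1 - 340*376) + 129534) = (444*(-1/694) + 123133)/(376*(1 - 127840) + 129534) = (-222/347 + 123133)/(376*(-127839) + 129534) = 42726929/(347*(-48067464 + 129534)) = (42726929/347)/(-47937930) = (42726929/347)*(-1/47937930) = -42726929/16634461710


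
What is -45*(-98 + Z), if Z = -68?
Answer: 7470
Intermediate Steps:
-45*(-98 + Z) = -45*(-98 - 68) = -45*(-166) = 7470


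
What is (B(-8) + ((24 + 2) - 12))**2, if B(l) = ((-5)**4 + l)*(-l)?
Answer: 24502500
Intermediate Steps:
B(l) = -l*(625 + l) (B(l) = (625 + l)*(-l) = -l*(625 + l))
(B(-8) + ((24 + 2) - 12))**2 = (-1*(-8)*(625 - 8) + ((24 + 2) - 12))**2 = (-1*(-8)*617 + (26 - 12))**2 = (4936 + 14)**2 = 4950**2 = 24502500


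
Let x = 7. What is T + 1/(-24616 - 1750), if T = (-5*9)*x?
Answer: -8305291/26366 ≈ -315.00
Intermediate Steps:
T = -315 (T = -5*9*7 = -45*7 = -315)
T + 1/(-24616 - 1750) = -315 + 1/(-24616 - 1750) = -315 + 1/(-26366) = -315 - 1/26366 = -8305291/26366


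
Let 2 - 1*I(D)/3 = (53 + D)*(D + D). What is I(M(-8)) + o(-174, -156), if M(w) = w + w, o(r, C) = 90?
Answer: 3648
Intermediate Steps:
M(w) = 2*w
I(D) = 6 - 6*D*(53 + D) (I(D) = 6 - 3*(53 + D)*(D + D) = 6 - 3*(53 + D)*2*D = 6 - 6*D*(53 + D))
I(M(-8)) + o(-174, -156) = (6 - 636*(-8) - 6*(2*(-8))²) + 90 = (6 - 318*(-16) - 6*(-16)²) + 90 = (6 + 5088 - 6*256) + 90 = (6 + 5088 - 1536) + 90 = 3558 + 90 = 3648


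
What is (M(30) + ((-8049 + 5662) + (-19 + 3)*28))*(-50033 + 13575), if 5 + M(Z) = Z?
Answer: 102446980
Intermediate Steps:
M(Z) = -5 + Z
(M(30) + ((-8049 + 5662) + (-19 + 3)*28))*(-50033 + 13575) = ((-5 + 30) + ((-8049 + 5662) + (-19 + 3)*28))*(-50033 + 13575) = (25 + (-2387 - 16*28))*(-36458) = (25 + (-2387 - 448))*(-36458) = (25 - 2835)*(-36458) = -2810*(-36458) = 102446980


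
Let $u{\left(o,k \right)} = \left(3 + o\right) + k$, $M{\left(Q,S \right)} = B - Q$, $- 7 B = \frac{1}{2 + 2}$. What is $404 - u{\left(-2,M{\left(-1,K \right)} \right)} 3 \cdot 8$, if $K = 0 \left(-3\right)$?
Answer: $\frac{2498}{7} \approx 356.86$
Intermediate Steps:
$B = - \frac{1}{28}$ ($B = - \frac{1}{7 \left(2 + 2\right)} = - \frac{1}{7 \cdot 4} = \left(- \frac{1}{7}\right) \frac{1}{4} = - \frac{1}{28} \approx -0.035714$)
$K = 0$
$M{\left(Q,S \right)} = - \frac{1}{28} - Q$
$u{\left(o,k \right)} = 3 + k + o$
$404 - u{\left(-2,M{\left(-1,K \right)} \right)} 3 \cdot 8 = 404 - \left(3 - - \frac{27}{28} - 2\right) 3 \cdot 8 = 404 - \left(3 + \left(- \frac{1}{28} + 1\right) - 2\right) 3 \cdot 8 = 404 - \left(3 + \frac{27}{28} - 2\right) 3 \cdot 8 = 404 - \frac{55}{28} \cdot 3 \cdot 8 = 404 - \frac{165}{28} \cdot 8 = 404 - \frac{330}{7} = \frac{2498}{7}$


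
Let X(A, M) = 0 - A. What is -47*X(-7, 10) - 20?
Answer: -349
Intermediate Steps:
X(A, M) = -A
-47*X(-7, 10) - 20 = -(-47)*(-7) - 20 = -47*7 - 20 = -329 - 20 = -349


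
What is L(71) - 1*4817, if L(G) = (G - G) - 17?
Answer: -4834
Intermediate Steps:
L(G) = -17 (L(G) = 0 - 17 = -17)
L(71) - 1*4817 = -17 - 1*4817 = -17 - 4817 = -4834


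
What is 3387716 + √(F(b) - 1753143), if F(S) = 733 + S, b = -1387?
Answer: 3387716 + I*√1753797 ≈ 3.3877e+6 + 1324.3*I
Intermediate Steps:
3387716 + √(F(b) - 1753143) = 3387716 + √((733 - 1387) - 1753143) = 3387716 + √(-654 - 1753143) = 3387716 + √(-1753797) = 3387716 + I*√1753797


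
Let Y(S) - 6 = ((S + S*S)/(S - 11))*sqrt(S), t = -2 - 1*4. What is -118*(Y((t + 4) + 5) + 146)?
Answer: -17936 + 177*sqrt(3) ≈ -17629.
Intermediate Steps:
t = -6 (t = -2 - 4 = -6)
Y(S) = 6 + sqrt(S)*(S + S**2)/(-11 + S) (Y(S) = 6 + ((S + S*S)/(S - 11))*sqrt(S) = 6 + ((S + S**2)/(-11 + S))*sqrt(S) = 6 + sqrt(S)*(S + S**2)/(-11 + S))
-118*(Y((t + 4) + 5) + 146) = -118*((-66 + ((-6 + 4) + 5)**(3/2) + ((-6 + 4) + 5)**(5/2) + 6*((-6 + 4) + 5))/(-11 + ((-6 + 4) + 5)) + 146) = -118*((-66 + (-2 + 5)**(3/2) + (-2 + 5)**(5/2) + 6*(-2 + 5))/(-11 + (-2 + 5)) + 146) = -118*((-66 + 3**(3/2) + 3**(5/2) + 6*3)/(-11 + 3) + 146) = -118*((-66 + 3*sqrt(3) + 9*sqrt(3) + 18)/(-8) + 146) = -118*(-(-48 + 12*sqrt(3))/8 + 146) = -118*((6 - 3*sqrt(3)/2) + 146) = -118*(152 - 3*sqrt(3)/2) = -17936 + 177*sqrt(3)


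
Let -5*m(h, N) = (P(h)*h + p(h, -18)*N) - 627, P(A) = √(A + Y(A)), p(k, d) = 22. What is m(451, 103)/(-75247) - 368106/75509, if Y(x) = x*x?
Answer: -138370601659/28409128615 + 902*√50963/376235 ≈ -4.3294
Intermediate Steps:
Y(x) = x²
P(A) = √(A + A²)
m(h, N) = 627/5 - 22*N/5 - h*√(h*(1 + h))/5 (m(h, N) = -((√(h*(1 + h))*h + 22*N) - 627)/5 = -((h*√(h*(1 + h)) + 22*N) - 627)/5 = -((22*N + h*√(h*(1 + h))) - 627)/5 = -(-627 + 22*N + h*√(h*(1 + h)))/5 = 627/5 - 22*N/5 - h*√(h*(1 + h))/5)
m(451, 103)/(-75247) - 368106/75509 = (627/5 - 22/5*103 - ⅕*451*√(451*(1 + 451)))/(-75247) - 368106/75509 = (627/5 - 2266/5 - ⅕*451*√(451*452))*(-1/75247) - 368106*1/75509 = (627/5 - 2266/5 - ⅕*451*√203852)*(-1/75247) - 368106/75509 = (627/5 - 2266/5 - ⅕*451*2*√50963)*(-1/75247) - 368106/75509 = (627/5 - 2266/5 - 902*√50963/5)*(-1/75247) - 368106/75509 = (-1639/5 - 902*√50963/5)*(-1/75247) - 368106/75509 = (1639/376235 + 902*√50963/376235) - 368106/75509 = -138370601659/28409128615 + 902*√50963/376235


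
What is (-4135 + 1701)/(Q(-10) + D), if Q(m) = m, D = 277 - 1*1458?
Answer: 2434/1191 ≈ 2.0437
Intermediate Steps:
D = -1181 (D = 277 - 1458 = -1181)
(-4135 + 1701)/(Q(-10) + D) = (-4135 + 1701)/(-10 - 1181) = -2434/(-1191) = -2434*(-1/1191) = 2434/1191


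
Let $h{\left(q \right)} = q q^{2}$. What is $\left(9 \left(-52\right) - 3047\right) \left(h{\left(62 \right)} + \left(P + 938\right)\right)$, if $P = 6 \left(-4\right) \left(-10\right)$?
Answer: $-841863590$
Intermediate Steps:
$h{\left(q \right)} = q^{3}$
$P = 240$ ($P = \left(-24\right) \left(-10\right) = 240$)
$\left(9 \left(-52\right) - 3047\right) \left(h{\left(62 \right)} + \left(P + 938\right)\right) = \left(9 \left(-52\right) - 3047\right) \left(62^{3} + \left(240 + 938\right)\right) = \left(-468 - 3047\right) \left(238328 + 1178\right) = \left(-3515\right) 239506 = -841863590$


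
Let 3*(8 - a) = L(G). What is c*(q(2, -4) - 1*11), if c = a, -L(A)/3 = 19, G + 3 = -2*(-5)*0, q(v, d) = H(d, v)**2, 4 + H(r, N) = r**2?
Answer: 3591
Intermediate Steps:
H(r, N) = -4 + r**2
q(v, d) = (-4 + d**2)**2
G = -3 (G = -3 - 2*(-5)*0 = -3 + 10*0 = -3 + 0 = -3)
L(A) = -57 (L(A) = -3*19 = -57)
a = 27 (a = 8 - 1/3*(-57) = 8 + 19 = 27)
c = 27
c*(q(2, -4) - 1*11) = 27*((-4 + (-4)**2)**2 - 1*11) = 27*((-4 + 16)**2 - 11) = 27*(12**2 - 11) = 27*(144 - 11) = 27*133 = 3591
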